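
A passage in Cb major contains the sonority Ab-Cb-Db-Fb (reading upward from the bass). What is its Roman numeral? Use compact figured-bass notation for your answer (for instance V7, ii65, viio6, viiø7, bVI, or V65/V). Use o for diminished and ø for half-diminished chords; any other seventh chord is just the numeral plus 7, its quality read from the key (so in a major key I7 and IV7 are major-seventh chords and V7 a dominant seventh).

ii43

Stacked in thirds the chord is Db-Fb-Ab-Cb: a minor seventh chord on Db.
Db is scale degree 2 in Cb major, and a minor seventh chord on that degree is written ii7.
With Ab in the bass the chord is in second inversion, so the figured bass is 43.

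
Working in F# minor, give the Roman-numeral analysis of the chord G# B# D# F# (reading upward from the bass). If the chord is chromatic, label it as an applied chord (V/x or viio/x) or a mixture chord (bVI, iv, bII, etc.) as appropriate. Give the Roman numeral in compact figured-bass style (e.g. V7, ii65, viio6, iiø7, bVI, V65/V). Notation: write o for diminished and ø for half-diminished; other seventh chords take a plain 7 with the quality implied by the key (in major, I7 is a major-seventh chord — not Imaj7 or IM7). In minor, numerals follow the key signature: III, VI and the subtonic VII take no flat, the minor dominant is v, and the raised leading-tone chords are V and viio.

V7/V

The pitches G#-B#-D#-F# form a dominant seventh chord rooted on G#.
G# is not a diatonic chord root with this quality in F# minor, but it lies a perfect fifth above C# (V), so the chord functions as an applied dominant of V.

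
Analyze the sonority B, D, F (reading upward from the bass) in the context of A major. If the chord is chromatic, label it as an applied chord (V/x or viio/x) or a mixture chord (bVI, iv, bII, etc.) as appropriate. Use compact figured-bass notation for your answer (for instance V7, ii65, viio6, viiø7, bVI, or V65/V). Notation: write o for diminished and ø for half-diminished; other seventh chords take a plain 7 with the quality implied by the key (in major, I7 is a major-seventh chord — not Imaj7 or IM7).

Stacked in thirds the chord is B-D-F: a diminished triad on B.
B is the second degree of A major. This is the diminished supertonic triad, borrowed from the parallel minor.

iio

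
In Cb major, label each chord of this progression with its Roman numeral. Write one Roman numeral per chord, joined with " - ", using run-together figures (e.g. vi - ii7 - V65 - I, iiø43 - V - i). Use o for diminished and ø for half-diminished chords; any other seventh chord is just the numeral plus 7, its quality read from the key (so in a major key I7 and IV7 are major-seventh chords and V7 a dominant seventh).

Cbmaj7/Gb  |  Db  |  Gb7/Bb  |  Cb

Cbmaj7/Gb: root Cb is the tonic; major seventh chord there is I43.
Db: a major triad on Db, the applied dominant of V → V/V.
Gb7/Bb has root Gb, degree 5 in Cb major, so V65.
Cb: major triad on Cb = scale degree 1 → I.

I43 - V/V - V65 - I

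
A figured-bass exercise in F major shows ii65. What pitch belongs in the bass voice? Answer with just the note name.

ii in F major has root G; the chord is G-Bb-D-F.
The figure 65 means first inversion — the third is in the bass.

Bb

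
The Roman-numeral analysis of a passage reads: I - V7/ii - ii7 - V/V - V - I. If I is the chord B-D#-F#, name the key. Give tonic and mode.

B major

The chord B is a major triad rooted on B; its label is I.
If B is scale degree 1 and the mode makes that degree carry a major triad, the tonic is B and the mode is major.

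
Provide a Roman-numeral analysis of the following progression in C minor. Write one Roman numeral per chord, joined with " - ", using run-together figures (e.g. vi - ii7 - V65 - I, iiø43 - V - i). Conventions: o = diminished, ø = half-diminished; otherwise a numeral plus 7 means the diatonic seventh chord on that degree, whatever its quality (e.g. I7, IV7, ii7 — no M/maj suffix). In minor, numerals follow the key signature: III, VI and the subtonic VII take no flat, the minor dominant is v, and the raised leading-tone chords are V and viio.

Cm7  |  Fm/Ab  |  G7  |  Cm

i7 - iv6 - V7 - i

Cm7 has root C, degree 1 in C minor, so i7.
Fm/Ab: minor triad on F = scale degree 4 → iv6.
G7: dominant seventh chord on G = scale degree 5 → V7.
Cm: minor triad on C = scale degree 1 → i.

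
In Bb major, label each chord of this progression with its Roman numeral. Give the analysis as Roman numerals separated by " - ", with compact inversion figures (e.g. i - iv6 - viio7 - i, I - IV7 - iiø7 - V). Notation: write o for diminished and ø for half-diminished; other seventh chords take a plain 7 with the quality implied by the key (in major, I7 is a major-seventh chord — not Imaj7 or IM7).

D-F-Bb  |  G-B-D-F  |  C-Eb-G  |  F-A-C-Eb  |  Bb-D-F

I6 - V7/ii - ii - V7 - I

D-F-Bb: root Bb is the tonic; major triad there is I6.
G-B-D-F is the secondary dominant of ii (dominant seventh chord on G): V7/ii.
C-Eb-G has root C, degree 2 in Bb major, so ii.
F-A-C-Eb has root F, degree 5 in Bb major, so V7.
Bb-D-F: major triad on Bb = scale degree 1 → I.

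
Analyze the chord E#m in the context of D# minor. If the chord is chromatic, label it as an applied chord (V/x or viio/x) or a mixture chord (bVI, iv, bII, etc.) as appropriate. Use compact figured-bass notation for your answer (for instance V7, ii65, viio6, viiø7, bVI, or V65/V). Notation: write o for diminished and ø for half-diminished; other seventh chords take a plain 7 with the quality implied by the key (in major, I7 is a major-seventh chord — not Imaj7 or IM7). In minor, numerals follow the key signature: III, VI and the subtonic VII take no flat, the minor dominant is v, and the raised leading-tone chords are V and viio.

ii

The pitches E#-G#-B# form a minor triad rooted on E#.
E# is the second degree of D# minor. This is the minor supertonic, borrowed from the parallel major (the Dorian ii).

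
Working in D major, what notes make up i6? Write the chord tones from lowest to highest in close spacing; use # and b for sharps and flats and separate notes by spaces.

F A D

i6 is the minor tonic, borrowed from the parallel minor. In D major that root is D.
So the chord is D-F-A, a minor triad.
The figured bass 6 indicates first inversion, placing the third (F) in the bass: F-A-D.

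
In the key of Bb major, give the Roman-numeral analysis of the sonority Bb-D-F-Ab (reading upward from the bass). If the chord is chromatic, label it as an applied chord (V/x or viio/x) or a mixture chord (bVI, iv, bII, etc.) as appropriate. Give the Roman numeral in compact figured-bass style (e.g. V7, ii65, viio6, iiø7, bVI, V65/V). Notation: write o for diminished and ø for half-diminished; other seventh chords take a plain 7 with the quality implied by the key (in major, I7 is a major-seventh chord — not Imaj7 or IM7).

The pitches Bb-D-F-Ab form a dominant seventh chord rooted on Bb.
Bb is not a diatonic chord root with this quality in Bb major, but it lies a perfect fifth above Eb (IV), so the chord functions as an applied dominant of IV.

V7/IV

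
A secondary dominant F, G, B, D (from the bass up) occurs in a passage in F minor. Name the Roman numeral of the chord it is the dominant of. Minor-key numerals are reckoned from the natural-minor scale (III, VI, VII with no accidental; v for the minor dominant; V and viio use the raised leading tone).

V

The chord is a dominant seventh chord on G.
A dominant resolves down a perfect fifth: G → C. In F minor, C is scale degree 5, i.e. V.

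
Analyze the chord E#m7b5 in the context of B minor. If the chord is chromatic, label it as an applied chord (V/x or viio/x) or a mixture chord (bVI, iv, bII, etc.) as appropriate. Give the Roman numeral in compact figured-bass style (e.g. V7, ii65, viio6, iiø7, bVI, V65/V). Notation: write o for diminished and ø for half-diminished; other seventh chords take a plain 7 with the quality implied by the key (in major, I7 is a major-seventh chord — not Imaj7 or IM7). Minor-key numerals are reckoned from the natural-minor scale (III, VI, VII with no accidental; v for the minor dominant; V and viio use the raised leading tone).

viiø7/V

The pitches E#-G#-B-D# form a half-diminished seventh chord rooted on E#.
E# sits a half step below F# (V in B minor); a diminished chord there is the applied leading-tone chord of V.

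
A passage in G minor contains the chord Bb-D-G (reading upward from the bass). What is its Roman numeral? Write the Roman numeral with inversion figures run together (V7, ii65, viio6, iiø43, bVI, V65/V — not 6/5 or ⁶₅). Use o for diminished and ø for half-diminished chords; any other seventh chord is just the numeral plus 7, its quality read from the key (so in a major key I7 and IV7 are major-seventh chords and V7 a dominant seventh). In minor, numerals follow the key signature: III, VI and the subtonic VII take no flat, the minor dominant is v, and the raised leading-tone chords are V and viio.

i6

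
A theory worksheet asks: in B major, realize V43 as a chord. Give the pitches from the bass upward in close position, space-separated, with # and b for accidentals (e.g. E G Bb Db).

The numeral's case and figure indicate a dominant seventh chord. In B major its root, the fifth degree, is F#.
Stacking thirds from F# gives F#-A#-C#-E.
The figured bass 43 indicates second inversion, placing the fifth (C#) in the bass: C#-E-F#-A#.

C# E F# A#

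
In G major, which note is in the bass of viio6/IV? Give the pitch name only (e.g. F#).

The applied chord viio6/IV is rooted on B: B-D-F.
The figure 6 means first inversion — the third is in the bass.

D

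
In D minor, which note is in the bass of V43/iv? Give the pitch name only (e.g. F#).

The applied chord V43/iv is rooted on D: D-F#-A-C.
The figure 43 means second inversion — the fifth is in the bass.

A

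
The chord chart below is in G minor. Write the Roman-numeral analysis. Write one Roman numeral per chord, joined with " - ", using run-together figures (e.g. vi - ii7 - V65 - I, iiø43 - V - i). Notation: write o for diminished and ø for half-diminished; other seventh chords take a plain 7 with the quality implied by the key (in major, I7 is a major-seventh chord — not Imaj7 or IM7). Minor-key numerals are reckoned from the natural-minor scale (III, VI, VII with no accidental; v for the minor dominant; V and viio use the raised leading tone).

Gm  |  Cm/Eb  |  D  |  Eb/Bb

i - iv6 - V - VI64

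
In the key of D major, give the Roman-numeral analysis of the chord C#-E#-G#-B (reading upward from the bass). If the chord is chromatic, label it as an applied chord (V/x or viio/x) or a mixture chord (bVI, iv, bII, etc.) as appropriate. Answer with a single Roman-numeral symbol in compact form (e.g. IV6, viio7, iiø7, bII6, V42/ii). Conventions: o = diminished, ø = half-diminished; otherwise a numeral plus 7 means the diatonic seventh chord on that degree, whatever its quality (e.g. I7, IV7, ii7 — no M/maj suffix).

V7/iii

The pitches C#-E#-G#-B form a dominant seventh chord rooted on C#.
C# is not a diatonic chord root with this quality in D major, but it lies a perfect fifth above F# (iii), so the chord functions as an applied dominant of iii.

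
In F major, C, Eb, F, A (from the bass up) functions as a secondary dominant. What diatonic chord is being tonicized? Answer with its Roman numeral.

The chord is a dominant seventh chord on F.
A dominant resolves down a perfect fifth: F → Bb. In F major, Bb is scale degree 4, i.e. IV.

IV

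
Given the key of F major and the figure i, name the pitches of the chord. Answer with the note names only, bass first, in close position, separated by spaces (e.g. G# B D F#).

i is the minor tonic, borrowed from the parallel minor. In F major that root is F.
So the chord is F-Ab-C.

F Ab C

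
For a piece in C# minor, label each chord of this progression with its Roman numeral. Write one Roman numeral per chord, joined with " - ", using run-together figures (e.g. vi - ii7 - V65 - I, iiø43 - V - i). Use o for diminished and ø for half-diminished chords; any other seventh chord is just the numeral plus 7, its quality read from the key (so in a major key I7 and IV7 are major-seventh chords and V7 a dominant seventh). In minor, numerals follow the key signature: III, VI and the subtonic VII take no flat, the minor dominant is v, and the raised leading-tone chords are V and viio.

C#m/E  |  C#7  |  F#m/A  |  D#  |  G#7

i6 - V7/iv - iv6 - V/V - V7

C#m/E: root C# is the tonic; minor triad there is i6.
C#7: chromatic; C# is V of iv, so V7/iv.
F#m/A: minor triad on F# = scale degree 4 → iv6.
D#: chromatic; D# is V of V, so V/V.
G#7 has root G#, degree 5 in C# minor, so V7.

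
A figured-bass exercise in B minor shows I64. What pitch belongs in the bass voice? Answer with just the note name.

I in B minor has root B; the chord is B-D#-F#.
The figure 64 means second inversion — the fifth is in the bass.

F#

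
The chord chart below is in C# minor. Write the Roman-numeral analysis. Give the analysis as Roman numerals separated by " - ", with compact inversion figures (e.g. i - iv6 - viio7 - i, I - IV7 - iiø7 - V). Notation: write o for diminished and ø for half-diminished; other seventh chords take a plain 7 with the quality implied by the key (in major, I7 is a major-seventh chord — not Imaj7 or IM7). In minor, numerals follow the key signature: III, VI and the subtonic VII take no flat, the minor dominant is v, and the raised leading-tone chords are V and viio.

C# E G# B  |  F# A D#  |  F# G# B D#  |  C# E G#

C#-E-G#-B has root C#, degree 1 in C# minor, so i7.
F#-A-D#: root D# is the supertonic; diminished triad there is iio6.
F#-G#-B-D#: minor seventh chord on G# = scale degree 5 → v42.
C#-E-G#: root C# is the tonic; minor triad there is i.

i7 - iio6 - v42 - i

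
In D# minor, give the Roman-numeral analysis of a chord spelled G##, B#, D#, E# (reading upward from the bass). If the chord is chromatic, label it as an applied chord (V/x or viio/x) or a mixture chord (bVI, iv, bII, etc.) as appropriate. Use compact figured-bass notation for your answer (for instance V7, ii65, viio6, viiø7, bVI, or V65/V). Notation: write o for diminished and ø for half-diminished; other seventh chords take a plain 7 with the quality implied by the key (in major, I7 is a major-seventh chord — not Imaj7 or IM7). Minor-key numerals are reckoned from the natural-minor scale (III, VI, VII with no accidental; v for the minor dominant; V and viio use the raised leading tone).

V65/V

Stacked in thirds the chord is E#-G##-B#-D#: a dominant seventh chord on E#.
E# is not a diatonic chord root with this quality in D# minor, but it lies a perfect fifth above A# (V), so the chord functions as an applied dominant of V.
With G## in the bass the chord is in first inversion, so the figured bass is 65.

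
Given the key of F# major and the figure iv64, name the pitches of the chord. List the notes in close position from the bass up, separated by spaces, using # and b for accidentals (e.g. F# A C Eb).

Scale degree 4 in F# major is B; here the chord built on it is altered to a minor triad. iv64 is the minor subdominant, borrowed from the parallel minor.
So the chord is B-D-F#.
The figured bass 64 indicates second inversion, placing the fifth (F#) in the bass: F#-B-D.

F# B D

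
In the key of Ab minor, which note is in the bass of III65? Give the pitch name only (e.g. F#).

Eb

III in Ab minor has root Cb; the chord is Cb-Eb-Gb-Bb.
The figure 65 means first inversion — the third is in the bass.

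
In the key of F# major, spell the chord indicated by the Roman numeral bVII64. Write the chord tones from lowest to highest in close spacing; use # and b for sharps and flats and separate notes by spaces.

B E G#

Scale degree 7 in F# major is E#; lowering it a half step gives E. bVII64 is a major triad on the lowered seventh degree (the subtonic), borrowed from the parallel minor.
So the chord is E-G#-B.
The figured bass 64 indicates second inversion, placing the fifth (B) in the bass: B-E-G#.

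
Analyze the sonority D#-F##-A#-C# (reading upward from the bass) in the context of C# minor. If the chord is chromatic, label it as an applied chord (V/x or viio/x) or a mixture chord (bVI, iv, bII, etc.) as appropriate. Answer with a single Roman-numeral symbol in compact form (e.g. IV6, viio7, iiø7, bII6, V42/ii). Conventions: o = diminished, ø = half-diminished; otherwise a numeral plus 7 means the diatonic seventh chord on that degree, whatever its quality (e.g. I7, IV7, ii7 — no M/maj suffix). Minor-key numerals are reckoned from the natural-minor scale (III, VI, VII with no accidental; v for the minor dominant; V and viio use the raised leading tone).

Stacked in thirds the chord is D#-F##-A#-C#: a dominant seventh chord on D#.
D# is not a diatonic chord root with this quality in C# minor, but it lies a perfect fifth above G# (V), so the chord functions as an applied dominant of V.

V7/V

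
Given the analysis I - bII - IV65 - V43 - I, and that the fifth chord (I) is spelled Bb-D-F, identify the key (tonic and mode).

Bb major

I is given as Bb-D-F — a major triad with root Bb.
If Bb is scale degree 1 and the mode makes that degree carry a major triad, the tonic is Bb and the mode is major.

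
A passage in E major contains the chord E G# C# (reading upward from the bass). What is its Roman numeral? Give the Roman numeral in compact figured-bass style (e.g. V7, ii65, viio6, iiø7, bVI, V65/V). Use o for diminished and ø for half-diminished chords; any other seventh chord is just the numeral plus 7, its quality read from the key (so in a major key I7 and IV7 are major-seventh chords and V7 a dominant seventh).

vi6

The pitches C#-E-G# form a minor triad rooted on C#.
C# is scale degree 6 in E major, and a minor triad on that degree is written vi.
With E in the bass the chord is in first inversion, so the figured bass is 6.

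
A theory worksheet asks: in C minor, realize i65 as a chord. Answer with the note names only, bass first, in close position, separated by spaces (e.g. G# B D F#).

Eb G Bb C

The numeral's case and figure indicate a minor seventh chord. In C minor its root, scale degree 1, is C.
Stacking thirds from C gives C-Eb-G-Bb.
With the 65 figure the chord is in first inversion; from the bass Eb upward in close position it reads Eb-G-Bb-C.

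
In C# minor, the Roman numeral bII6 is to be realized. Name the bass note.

F#

bII in C# minor has root D; the chord is D-F#-A.
The figure 6 means first inversion — the third is in the bass.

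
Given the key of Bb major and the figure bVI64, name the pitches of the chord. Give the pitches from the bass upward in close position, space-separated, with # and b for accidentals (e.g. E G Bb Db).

Db Gb Bb

Scale degree 6 in Bb major is G; lowering it a half step gives Gb. bVI64 is a major triad on the lowered sixth degree, borrowed from the parallel minor.
So the chord is Gb-Bb-Db, a major triad.
With the 64 figure the chord is in second inversion; from the bass Db upward in close position it reads Db-Gb-Bb.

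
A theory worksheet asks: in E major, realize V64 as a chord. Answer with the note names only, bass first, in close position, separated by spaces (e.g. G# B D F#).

In E major, the fifth degree is B, and the diatonic chord built there is a major triad.
That chord is spelled B-D#-F#.
With the 64 figure the chord is in second inversion; from the bass F# upward in close position it reads F#-B-D#.

F# B D#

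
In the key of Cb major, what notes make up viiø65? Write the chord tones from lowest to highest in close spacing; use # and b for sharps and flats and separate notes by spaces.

In Cb major, the leading tone is Bb, and the diatonic chord built there is a half-diminished seventh chord.
Stacking thirds from Bb gives Bb-Db-Fb-Ab.
With the 65 figure the chord is in first inversion; from the bass Db upward in close position it reads Db-Fb-Ab-Bb.

Db Fb Ab Bb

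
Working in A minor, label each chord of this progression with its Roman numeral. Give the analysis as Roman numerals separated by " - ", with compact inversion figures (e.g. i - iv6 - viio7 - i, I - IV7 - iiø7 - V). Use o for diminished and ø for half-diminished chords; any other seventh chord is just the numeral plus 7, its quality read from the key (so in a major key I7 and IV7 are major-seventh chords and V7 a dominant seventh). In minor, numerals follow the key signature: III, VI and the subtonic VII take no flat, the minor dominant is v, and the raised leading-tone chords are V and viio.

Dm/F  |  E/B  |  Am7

iv6 - V64 - i7

Dm/F: minor triad on D = scale degree 4 → iv6.
E/B: major triad on E = scale degree 5 → V64.
Am7: minor seventh chord on A = scale degree 1 → i7.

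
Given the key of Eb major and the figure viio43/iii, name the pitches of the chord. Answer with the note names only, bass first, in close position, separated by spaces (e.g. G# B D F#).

C Eb F# A

viio43/iii is a secondary leading-tone chord. The target iii is G in Eb major; the applied chord is rooted a semitone below, on F#.
Building a fully diminished seventh chord on F# gives F#-A-C-Eb.
With the 43 figure the chord is in second inversion; from the bass C upward in close position it reads C-Eb-F#-A.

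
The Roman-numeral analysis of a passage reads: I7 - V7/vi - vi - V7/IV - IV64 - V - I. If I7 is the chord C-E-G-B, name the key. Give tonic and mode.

C major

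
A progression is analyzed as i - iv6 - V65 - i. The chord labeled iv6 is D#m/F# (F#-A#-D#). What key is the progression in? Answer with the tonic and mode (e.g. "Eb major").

A# minor

iv6 is given as F#-A#-D# — a minor triad with root D#.
iv6 on D# implies D# is the subdominant; that puts the tonic at A#, and the lowercase numeral fits minor mode.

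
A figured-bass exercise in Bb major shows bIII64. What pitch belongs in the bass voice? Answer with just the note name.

Ab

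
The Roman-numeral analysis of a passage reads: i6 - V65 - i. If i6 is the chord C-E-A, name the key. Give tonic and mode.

A minor

The anchor chord is a minor triad on A, labeled i6.
If A is scale degree 1 and the mode makes that degree carry a minor triad, the tonic is A and the mode is minor.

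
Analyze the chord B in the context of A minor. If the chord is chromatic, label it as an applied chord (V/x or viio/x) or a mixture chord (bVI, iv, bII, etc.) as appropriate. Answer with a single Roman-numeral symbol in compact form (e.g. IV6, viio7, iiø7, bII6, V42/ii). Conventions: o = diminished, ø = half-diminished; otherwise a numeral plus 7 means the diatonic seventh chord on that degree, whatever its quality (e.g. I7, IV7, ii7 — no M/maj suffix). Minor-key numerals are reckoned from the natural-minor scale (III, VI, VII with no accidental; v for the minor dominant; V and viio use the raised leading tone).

V/V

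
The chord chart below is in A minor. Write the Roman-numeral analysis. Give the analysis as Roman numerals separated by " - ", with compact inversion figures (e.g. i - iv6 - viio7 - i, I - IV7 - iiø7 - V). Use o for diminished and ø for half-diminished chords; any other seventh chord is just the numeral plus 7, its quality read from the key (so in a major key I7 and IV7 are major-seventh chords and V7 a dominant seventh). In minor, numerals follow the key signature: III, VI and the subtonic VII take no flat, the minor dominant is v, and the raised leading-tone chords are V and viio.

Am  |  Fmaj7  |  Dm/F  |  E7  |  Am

Am: minor triad on A = scale degree 1 → i.
Fmaj7: major seventh chord on F = scale degree 6 → VI7.
Dm/F: minor triad on D = scale degree 4 → iv6.
E7: dominant seventh chord on E = scale degree 5 → V7.
Am: minor triad on A = scale degree 1 → i.

i - VI7 - iv6 - V7 - i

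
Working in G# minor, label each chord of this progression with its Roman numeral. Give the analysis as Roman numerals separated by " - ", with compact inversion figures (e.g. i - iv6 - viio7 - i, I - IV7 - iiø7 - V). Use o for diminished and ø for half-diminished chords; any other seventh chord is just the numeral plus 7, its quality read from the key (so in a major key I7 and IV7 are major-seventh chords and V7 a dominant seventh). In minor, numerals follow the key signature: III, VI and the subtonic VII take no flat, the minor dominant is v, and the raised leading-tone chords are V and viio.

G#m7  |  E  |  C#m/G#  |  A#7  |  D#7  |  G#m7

i7 - VI - iv64 - V7/V - V7 - i7

G#m7: minor seventh chord on G# = scale degree 1 → i7.
E: root E is the submediant; major triad there is VI.
C#m/G# has root C#, degree 4 in G# minor, so iv64.
A#7 is the secondary dominant of V (dominant seventh chord on A#): V7/V.
D#7 has root D#, degree 5 in G# minor, so V7.
G#m7 has root G#, degree 1 in G# minor, so i7.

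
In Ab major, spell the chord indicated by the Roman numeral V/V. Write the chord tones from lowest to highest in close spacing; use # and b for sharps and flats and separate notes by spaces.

The slash means an applied dominant: we want the dominant of V. In Ab major, V is Eb major, and its dominant is built on Bb.
Building a major triad on Bb gives Bb-D-F.

Bb D F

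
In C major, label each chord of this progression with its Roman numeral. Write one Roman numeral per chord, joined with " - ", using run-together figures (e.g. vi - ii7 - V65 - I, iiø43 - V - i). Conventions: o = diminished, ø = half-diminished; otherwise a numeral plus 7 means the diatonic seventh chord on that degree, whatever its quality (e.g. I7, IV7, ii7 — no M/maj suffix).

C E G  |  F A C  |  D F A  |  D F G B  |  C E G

I - IV - ii - V43 - I

C-E-G: root C is the tonic; major triad there is I.
F-A-C has root F, degree 4 in C major, so IV.
D-F-A: root D is the supertonic; minor triad there is ii.
D-F-G-B has root G, degree 5 in C major, so V43.
C-E-G: root C is the tonic; major triad there is I.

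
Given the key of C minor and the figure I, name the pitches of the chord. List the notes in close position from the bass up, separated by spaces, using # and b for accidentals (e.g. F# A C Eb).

I is the major tonic (Picardy third), borrowed from the parallel major. In C minor that root is C.
So the chord is C-E-G, a major triad.

C E G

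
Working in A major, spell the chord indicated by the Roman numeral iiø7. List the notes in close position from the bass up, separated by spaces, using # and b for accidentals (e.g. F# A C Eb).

B D F A

Scale degree 2 in A major is B; here the chord built on it is altered to a half-diminished seventh chord. iiø7 is the half-diminished supertonic seventh, borrowed from the parallel minor.
So the chord is B-D-F-A, a half-diminished seventh chord.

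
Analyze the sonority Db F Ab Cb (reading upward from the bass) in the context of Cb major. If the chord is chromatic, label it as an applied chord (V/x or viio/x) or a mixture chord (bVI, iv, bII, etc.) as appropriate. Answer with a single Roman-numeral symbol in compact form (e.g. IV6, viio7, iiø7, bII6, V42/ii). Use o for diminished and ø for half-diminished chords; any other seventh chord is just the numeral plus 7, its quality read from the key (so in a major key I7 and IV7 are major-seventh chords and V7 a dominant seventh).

V7/V

Stacked in thirds the chord is Db-F-Ab-Cb: a dominant seventh chord on Db.
Db is not a diatonic chord root with this quality in Cb major, but it lies a perfect fifth above Gb (V), so the chord functions as an applied dominant of V.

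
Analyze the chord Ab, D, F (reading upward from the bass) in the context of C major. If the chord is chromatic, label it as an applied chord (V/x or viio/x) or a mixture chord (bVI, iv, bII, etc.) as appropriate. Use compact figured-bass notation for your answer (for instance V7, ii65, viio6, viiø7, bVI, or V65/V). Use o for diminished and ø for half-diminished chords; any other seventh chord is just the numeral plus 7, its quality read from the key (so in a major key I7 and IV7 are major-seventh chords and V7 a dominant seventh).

Stacked in thirds the chord is D-F-Ab: a diminished triad on D.
D is the second degree of C major. This is the diminished supertonic triad, borrowed from the parallel minor.
With Ab in the bass the chord is in second inversion, so the figured bass is 64.

iio64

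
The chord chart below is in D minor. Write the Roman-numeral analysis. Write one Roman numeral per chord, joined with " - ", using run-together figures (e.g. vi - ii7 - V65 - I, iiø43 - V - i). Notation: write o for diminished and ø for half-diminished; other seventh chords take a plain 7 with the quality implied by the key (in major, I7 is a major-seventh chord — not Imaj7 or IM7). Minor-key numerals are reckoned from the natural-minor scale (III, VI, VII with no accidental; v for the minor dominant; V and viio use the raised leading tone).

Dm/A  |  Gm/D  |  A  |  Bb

i64 - iv64 - V - VI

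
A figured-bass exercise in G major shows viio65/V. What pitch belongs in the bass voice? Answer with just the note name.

E

The applied chord viio65/V is rooted on C#: C#-E-G-Bb.
The figure 65 means first inversion — the third is in the bass.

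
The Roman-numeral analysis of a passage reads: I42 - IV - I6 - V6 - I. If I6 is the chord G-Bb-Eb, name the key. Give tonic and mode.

I6 is given as G-Bb-Eb — a major triad with root Eb.
If Eb is scale degree 1 and the mode makes that degree carry a major triad, the tonic is Eb and the mode is major.

Eb major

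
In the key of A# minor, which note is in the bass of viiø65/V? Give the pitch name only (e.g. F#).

The applied chord viiø65/V is rooted on D##: D##-F##-A#-C##.
The figure 65 means first inversion — the third is in the bass.

F##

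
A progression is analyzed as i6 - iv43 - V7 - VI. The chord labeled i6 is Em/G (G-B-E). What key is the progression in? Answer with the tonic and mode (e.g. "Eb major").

i6 is given as G-B-E — a minor triad with root E.
If E is scale degree 1 and the mode makes that degree carry a minor triad, the tonic is E and the mode is minor.

E minor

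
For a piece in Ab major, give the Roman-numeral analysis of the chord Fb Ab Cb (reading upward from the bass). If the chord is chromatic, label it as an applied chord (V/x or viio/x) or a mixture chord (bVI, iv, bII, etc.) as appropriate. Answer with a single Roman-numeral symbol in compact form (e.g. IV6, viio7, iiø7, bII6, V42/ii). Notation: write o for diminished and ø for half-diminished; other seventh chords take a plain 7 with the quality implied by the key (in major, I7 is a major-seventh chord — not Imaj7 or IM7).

bVI

Stacked in thirds the chord is Fb-Ab-Cb: a major triad on Fb.
Fb is the lowered sixth degree of Ab major (diatonic 6 would be F). This is a major triad on the lowered sixth degree, borrowed from the parallel minor.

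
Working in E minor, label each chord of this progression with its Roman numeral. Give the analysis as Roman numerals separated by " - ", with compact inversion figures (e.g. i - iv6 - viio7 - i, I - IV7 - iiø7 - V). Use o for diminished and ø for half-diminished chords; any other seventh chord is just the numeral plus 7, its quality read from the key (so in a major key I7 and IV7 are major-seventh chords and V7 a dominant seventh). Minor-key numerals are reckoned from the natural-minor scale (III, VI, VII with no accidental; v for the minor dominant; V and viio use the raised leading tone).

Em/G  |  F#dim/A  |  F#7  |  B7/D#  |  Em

i6 - iio6 - V7/V - V65 - i

Em/G has root E, degree 1 in E minor, so i6.
F#dim/A: root F# is the supertonic; diminished triad there is iio6.
F#7: a dominant seventh chord on F#, the applied dominant of V → V7/V.
B7/D#: dominant seventh chord on B = scale degree 5 → V65.
Em: root E is the tonic; minor triad there is i.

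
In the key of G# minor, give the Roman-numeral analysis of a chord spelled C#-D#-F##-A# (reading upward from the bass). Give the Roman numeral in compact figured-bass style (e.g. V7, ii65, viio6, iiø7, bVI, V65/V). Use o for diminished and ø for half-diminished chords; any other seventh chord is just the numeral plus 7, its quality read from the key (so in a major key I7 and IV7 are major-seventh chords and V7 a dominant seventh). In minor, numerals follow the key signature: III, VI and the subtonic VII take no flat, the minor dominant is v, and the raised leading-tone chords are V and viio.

V42

Stacked in thirds the chord is D#-F##-A#-C#: a dominant seventh chord on D#.
D# is scale degree 5 in G# minor, and a dominant seventh chord on that degree is written V7.
With C# in the bass the chord is in third inversion, so the figured bass is 42.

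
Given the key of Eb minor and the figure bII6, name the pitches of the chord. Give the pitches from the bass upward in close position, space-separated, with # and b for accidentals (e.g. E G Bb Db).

Scale degree 2 in Eb minor is F; lowering it a half step gives Fb. bII6 is the Neapolitan sixth — a major triad on the lowered second degree, here in its customary first inversion.
So the chord is Fb-Ab-Cb.
With the 6 figure the chord is in first inversion; from the bass Ab upward in close position it reads Ab-Cb-Fb.

Ab Cb Fb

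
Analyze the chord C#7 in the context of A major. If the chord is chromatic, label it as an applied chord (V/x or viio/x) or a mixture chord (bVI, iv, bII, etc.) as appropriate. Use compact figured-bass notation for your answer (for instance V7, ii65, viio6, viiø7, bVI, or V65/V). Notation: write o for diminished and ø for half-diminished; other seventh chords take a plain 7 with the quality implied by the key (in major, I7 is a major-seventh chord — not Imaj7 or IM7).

V7/vi

Stacked in thirds the chord is C#-E#-G#-B: a dominant seventh chord on C#.
C# is not a diatonic chord root with this quality in A major, but it lies a perfect fifth above F# (vi), so the chord functions as an applied dominant of vi.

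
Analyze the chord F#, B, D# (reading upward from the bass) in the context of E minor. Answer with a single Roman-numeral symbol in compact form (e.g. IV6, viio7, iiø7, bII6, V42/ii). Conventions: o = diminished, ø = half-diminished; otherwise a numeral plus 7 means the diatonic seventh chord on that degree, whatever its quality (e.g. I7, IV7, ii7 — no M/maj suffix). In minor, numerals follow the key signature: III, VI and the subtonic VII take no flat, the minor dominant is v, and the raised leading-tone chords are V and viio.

The pitches B-D#-F# form a major triad rooted on B.
B is scale degree 5 in E minor, and a major triad on that degree is written V.
With F# in the bass the chord is in second inversion, so the figured bass is 64.

V64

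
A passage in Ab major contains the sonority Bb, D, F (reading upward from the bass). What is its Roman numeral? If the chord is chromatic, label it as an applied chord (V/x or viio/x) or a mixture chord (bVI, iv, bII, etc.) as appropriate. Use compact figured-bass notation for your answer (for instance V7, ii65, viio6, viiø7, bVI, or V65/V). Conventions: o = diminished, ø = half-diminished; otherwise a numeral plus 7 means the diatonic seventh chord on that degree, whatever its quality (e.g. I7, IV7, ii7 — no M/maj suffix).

V/V

Stacked in thirds the chord is Bb-D-F: a major triad on Bb.
Bb is not a diatonic chord root with this quality in Ab major, but it lies a perfect fifth above Eb (V), so the chord functions as an applied dominant of V.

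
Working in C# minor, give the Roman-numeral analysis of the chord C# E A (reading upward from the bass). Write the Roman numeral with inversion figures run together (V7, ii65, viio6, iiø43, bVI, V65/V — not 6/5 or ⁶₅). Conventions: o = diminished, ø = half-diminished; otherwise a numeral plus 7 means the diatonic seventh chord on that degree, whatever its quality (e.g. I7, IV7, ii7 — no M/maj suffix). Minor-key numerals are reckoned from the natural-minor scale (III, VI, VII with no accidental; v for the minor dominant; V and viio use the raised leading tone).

VI6

The pitches A-C#-E form a major triad rooted on A.
A is scale degree 6 in C# minor, and a major triad on that degree is written VI.
With C# in the bass the chord is in first inversion, so the figured bass is 6.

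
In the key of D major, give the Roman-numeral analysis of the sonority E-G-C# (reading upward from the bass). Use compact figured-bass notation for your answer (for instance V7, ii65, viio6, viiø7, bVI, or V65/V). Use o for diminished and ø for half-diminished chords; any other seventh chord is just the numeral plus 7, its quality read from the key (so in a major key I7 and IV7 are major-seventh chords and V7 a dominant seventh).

viio6

The pitches C#-E-G form a diminished triad rooted on C#.
C# is scale degree 7 in D major, and a diminished triad on that degree is written viio.
With E in the bass the chord is in first inversion, so the figured bass is 6.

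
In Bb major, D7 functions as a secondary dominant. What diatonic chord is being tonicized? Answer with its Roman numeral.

vi

The chord is a dominant seventh chord on D.
A dominant resolves down a perfect fifth: D → G. In Bb major, G is scale degree 6, i.e. vi.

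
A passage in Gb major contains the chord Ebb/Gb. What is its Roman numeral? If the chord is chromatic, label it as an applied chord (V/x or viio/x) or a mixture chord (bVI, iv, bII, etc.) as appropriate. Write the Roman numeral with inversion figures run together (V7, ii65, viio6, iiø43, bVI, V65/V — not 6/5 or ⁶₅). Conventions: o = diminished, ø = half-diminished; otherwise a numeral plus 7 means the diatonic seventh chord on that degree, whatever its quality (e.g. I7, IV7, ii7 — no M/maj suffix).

Stacked in thirds the chord is Ebb-Gb-Bbb: a major triad on Ebb.
Ebb is the lowered sixth degree of Gb major (diatonic 6 would be Eb). This is a major triad on the lowered sixth degree, borrowed from the parallel minor.
With Gb in the bass the chord is in first inversion, so the figured bass is 6.

bVI6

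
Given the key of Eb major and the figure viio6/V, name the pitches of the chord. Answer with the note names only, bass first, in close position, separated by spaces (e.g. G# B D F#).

C Eb A

viio6/V is a secondary leading-tone chord. The target V is Bb in Eb major; the applied chord is rooted a semitone below, on A.
Building a diminished triad on A gives A-C-Eb.
The figured bass 6 indicates first inversion, placing the third (C) in the bass: C-Eb-A.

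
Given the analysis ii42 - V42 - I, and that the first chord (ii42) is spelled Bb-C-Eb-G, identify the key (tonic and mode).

Bb major

ii42 is given as Bb-C-Eb-G — a minor seventh chord with root C.
Counting down one scale step from C places the tonic on Bb; a minor seventh chord on degree 2 is diatonic only in major.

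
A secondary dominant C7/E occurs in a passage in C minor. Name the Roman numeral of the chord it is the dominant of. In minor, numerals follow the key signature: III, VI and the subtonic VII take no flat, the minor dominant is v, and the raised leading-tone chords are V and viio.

iv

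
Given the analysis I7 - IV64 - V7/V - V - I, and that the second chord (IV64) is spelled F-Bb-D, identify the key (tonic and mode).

The anchor chord is a major triad on Bb, labeled IV64.
IV64 on Bb implies Bb is the subdominant; that puts the tonic at F, and the uppercase numeral fits major mode.

F major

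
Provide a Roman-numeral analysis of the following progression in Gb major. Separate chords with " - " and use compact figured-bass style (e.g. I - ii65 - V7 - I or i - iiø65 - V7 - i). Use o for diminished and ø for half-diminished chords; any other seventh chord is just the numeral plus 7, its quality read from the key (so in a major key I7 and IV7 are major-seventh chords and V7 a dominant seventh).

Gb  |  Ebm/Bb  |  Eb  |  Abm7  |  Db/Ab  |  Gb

Gb: root Gb is the tonic; major triad there is I.
Ebm/Bb: root Eb is the submediant; minor triad there is vi64.
Eb: a major triad on Eb, the applied dominant of ii → V/ii.
Abm7: minor seventh chord on Ab = scale degree 2 → ii7.
Db/Ab: root Db is the dominant; major triad there is V64.
Gb: major triad on Gb = scale degree 1 → I.

I - vi64 - V/ii - ii7 - V64 - I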